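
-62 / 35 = -1.77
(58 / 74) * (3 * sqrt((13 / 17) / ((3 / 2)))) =29 * sqrt(1326) / 629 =1.68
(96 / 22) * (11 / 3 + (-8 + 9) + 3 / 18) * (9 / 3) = 696 / 11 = 63.27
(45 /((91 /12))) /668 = 135 /15197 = 0.01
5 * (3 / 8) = 15 / 8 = 1.88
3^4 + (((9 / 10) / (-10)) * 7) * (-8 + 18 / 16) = 85.33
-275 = -275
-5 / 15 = -0.33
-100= -100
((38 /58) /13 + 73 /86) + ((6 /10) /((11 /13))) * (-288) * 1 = -362560379 /1783210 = -203.32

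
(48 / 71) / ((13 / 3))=144 / 923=0.16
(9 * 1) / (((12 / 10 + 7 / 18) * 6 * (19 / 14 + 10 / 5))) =1890 / 6721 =0.28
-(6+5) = -11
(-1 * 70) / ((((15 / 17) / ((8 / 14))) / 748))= -101728 / 3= -33909.33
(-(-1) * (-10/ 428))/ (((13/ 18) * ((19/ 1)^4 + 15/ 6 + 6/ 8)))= -180/ 725124127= -0.00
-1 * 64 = -64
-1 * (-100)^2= -10000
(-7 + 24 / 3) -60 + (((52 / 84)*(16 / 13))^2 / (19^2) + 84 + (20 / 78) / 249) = 477211121 / 19086431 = 25.00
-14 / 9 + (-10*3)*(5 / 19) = -1616 / 171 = -9.45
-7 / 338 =-0.02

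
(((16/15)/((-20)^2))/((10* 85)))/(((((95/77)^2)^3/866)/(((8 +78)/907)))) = 7761232589754182/106259829952001953125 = 0.00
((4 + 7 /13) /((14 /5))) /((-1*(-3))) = 295 /546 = 0.54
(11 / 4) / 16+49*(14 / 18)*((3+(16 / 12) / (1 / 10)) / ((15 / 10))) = 2152187 / 5184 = 415.16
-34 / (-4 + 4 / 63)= 1071 / 124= 8.64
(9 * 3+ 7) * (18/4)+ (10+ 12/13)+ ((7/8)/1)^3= 1095531/6656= 164.59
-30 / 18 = -5 / 3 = -1.67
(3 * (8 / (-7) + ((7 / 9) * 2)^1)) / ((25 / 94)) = 4.66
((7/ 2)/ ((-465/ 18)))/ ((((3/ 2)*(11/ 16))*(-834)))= 112/ 710985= 0.00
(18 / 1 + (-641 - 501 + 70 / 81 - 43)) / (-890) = 94457 / 72090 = 1.31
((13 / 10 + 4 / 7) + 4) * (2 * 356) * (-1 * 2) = -292632 / 35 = -8360.91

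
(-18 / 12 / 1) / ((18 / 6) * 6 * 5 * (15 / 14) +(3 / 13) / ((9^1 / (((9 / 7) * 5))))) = -91 / 5860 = -0.02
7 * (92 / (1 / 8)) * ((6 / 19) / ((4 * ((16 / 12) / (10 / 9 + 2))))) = 18032 / 19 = 949.05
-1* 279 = -279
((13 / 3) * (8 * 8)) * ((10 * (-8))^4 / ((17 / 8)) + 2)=90876596096 / 17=5345682123.29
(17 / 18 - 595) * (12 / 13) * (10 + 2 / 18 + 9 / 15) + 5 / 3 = -10305127 / 1755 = -5871.87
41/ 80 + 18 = 1481/ 80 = 18.51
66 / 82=33 / 41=0.80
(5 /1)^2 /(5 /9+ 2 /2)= 225 /14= 16.07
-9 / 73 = -0.12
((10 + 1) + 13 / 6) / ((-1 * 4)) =-79 / 24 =-3.29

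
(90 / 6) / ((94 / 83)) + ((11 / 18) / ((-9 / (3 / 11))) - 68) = -69508 / 1269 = -54.77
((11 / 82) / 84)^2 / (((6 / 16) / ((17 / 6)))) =2057 / 106750224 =0.00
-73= -73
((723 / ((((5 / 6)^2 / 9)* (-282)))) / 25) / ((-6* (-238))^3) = -0.00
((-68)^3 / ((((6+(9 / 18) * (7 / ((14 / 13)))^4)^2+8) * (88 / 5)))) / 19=-11837440 / 10164078177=-0.00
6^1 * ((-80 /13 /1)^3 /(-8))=384000 /2197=174.78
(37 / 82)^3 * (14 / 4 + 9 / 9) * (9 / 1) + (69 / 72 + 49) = 177581237 / 3308208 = 53.68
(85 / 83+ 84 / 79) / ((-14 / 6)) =-41061 / 45899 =-0.89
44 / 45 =0.98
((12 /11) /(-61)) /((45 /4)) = -16 /10065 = -0.00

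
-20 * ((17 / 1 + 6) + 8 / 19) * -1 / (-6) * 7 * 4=-124600 / 57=-2185.96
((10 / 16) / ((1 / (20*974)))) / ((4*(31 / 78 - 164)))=-474825 / 25522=-18.60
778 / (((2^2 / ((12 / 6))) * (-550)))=-389 / 550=-0.71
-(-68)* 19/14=646/7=92.29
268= 268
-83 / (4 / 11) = -913 / 4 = -228.25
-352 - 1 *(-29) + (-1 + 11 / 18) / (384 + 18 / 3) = -2267467 / 7020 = -323.00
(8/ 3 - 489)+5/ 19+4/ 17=-470774/ 969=-485.83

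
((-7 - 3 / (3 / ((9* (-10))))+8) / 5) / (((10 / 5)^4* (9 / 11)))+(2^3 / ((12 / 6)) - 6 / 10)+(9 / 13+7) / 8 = 53837 / 9360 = 5.75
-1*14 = -14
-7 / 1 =-7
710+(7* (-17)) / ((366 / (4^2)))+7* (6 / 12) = 259237 / 366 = 708.30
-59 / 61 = -0.97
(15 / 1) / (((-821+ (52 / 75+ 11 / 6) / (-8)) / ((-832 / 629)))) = 14976000 / 619929191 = 0.02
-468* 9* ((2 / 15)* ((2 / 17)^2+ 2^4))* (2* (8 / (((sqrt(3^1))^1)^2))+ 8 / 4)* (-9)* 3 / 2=1286546976 / 1445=890343.93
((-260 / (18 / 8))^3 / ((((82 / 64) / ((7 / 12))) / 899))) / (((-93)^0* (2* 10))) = -2831507660800 / 89667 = -31578034.96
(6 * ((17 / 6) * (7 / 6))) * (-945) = -37485 / 2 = -18742.50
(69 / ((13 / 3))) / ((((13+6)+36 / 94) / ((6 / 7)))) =58374 / 82901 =0.70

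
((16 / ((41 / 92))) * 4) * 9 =52992 / 41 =1292.49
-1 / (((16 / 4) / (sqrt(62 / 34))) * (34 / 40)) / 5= -sqrt(527) / 289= -0.08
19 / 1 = 19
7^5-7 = 16800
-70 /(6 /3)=-35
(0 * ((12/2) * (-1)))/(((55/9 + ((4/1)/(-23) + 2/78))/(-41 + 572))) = 0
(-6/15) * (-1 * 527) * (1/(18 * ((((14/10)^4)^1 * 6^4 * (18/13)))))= 856375/504094752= 0.00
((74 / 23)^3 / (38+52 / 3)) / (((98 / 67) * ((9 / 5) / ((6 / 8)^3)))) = 152718795 / 1583462048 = 0.10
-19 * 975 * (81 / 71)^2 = -121542525 / 5041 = -24110.80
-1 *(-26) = 26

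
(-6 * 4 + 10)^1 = -14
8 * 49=392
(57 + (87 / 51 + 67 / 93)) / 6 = 93953 / 9486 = 9.90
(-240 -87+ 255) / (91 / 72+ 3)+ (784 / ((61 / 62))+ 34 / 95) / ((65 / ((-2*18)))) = -53011088568 / 115639225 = -458.42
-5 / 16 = -0.31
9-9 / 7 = 54 / 7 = 7.71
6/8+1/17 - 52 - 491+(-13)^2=-25377/68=-373.19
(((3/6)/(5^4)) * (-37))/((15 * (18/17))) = -629/337500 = -0.00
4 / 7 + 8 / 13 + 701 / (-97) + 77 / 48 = -1879441 / 423696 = -4.44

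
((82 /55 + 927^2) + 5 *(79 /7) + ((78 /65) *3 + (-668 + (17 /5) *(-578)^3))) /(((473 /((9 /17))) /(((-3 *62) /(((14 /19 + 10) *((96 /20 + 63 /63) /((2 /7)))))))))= 1338173914323798 /2136710807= 626277.51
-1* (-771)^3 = 458314011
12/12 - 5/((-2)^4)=11/16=0.69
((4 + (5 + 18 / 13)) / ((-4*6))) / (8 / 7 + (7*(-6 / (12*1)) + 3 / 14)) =21 / 104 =0.20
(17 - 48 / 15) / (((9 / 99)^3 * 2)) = 91839 / 10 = 9183.90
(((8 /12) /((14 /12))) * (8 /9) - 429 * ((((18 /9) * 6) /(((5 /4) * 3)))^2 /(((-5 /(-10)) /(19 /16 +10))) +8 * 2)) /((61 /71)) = -11759066576 /96075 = -122394.66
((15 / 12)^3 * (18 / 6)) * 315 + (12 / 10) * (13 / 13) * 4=592161 / 320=1850.50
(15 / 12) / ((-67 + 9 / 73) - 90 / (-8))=-365 / 16243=-0.02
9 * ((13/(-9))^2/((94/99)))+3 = 2141/94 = 22.78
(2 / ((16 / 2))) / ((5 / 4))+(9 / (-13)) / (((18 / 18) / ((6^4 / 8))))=-7277 / 65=-111.95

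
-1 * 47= -47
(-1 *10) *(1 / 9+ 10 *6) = -5410 / 9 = -601.11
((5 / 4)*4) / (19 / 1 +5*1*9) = 5 / 64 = 0.08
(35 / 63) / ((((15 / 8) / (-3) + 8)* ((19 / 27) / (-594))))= -71280 / 1121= -63.59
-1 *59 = -59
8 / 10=4 / 5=0.80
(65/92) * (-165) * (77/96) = -275275/2944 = -93.50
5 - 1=4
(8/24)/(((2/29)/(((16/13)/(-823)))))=-0.01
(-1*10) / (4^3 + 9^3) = -10 / 793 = -0.01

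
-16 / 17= -0.94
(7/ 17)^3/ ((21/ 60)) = 0.20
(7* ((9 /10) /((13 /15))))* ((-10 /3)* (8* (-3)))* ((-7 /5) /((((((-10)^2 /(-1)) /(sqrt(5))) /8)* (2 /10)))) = 21168* sqrt(5) /65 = 728.20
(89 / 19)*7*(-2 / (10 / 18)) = -11214 / 95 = -118.04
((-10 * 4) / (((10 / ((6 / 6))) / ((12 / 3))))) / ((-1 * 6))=8 / 3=2.67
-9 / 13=-0.69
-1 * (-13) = 13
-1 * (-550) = 550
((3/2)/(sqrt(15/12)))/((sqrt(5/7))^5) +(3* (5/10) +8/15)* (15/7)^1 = 147* sqrt(7)/125 +61/14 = 7.47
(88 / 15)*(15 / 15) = 88 / 15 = 5.87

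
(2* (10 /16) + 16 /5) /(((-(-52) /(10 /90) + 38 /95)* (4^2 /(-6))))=-267 /74944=-0.00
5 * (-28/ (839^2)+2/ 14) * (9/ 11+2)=9916125/ 4927447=2.01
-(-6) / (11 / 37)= 20.18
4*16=64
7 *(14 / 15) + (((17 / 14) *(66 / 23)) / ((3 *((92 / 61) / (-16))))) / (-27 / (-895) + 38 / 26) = -416209609 / 241009755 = -1.73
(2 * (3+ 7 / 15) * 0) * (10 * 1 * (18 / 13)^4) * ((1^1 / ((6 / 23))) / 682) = 0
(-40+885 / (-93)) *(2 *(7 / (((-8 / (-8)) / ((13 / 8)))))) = -139685 / 124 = -1126.49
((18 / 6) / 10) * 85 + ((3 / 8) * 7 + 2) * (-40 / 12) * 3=-83 / 4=-20.75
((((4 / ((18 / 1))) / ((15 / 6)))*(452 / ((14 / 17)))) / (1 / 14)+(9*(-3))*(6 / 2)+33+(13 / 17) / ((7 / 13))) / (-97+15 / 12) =-6.65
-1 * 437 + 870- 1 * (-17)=450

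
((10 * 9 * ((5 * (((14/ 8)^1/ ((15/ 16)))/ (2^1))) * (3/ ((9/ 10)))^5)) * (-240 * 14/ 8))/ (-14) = 140000000/ 27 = 5185185.19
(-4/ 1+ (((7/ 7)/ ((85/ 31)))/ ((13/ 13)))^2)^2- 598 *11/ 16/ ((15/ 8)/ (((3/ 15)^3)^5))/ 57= 32588012766082721306/ 2179274139404296875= 14.95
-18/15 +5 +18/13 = 337/65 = 5.18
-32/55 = -0.58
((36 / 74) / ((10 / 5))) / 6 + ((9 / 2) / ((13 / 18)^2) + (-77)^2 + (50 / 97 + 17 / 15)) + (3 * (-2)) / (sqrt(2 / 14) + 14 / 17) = 578 * sqrt(7) / 361 + 38953784570989 / 6568839030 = 5934.32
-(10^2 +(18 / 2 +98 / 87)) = -9581 / 87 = -110.13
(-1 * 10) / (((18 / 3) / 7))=-35 / 3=-11.67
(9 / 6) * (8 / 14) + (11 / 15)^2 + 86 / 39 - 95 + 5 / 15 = -1864589 / 20475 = -91.07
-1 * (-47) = 47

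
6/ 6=1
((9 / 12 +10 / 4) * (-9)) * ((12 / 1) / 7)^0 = -29.25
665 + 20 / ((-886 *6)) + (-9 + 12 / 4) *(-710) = 6545320 / 1329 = 4925.00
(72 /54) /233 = 4 /699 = 0.01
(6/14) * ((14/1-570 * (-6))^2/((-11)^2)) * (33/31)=106131204/2387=44462.17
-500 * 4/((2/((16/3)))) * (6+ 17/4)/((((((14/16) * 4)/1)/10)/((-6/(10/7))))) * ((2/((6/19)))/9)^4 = 85490576000/531441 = 160865.60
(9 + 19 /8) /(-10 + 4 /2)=-91 /64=-1.42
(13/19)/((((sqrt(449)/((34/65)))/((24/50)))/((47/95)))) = 19176 * sqrt(449)/101305625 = 0.00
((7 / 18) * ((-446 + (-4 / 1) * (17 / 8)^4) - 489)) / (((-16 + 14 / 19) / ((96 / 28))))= 6592753 / 74240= 88.80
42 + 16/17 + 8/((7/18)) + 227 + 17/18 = 291.46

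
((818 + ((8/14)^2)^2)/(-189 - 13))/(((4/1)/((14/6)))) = -2.36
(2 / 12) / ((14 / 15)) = 5 / 28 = 0.18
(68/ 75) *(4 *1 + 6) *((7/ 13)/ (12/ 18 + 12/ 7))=3332/ 1625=2.05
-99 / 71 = -1.39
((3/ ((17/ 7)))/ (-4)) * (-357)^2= -157437/ 4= -39359.25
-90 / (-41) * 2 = 180 / 41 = 4.39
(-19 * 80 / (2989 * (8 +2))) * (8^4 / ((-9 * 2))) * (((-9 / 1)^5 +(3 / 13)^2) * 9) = -3106507456512 / 505141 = -6149782.85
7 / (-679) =-1 / 97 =-0.01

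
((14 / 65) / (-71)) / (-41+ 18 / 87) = 58 / 779935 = 0.00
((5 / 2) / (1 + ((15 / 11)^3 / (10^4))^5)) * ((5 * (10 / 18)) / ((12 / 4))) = 855500425096325324800000000 / 369576183641612540701020489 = 2.31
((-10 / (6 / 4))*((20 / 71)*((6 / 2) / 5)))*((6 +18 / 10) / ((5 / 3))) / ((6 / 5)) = -312 / 71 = -4.39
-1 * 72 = -72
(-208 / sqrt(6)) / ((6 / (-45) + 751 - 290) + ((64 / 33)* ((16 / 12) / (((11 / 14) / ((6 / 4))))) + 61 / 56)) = -3523520* sqrt(6) / 47454963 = -0.18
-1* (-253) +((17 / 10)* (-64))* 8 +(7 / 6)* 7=-18277 / 30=-609.23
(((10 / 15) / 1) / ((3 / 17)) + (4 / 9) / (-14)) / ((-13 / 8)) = -1888 / 819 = -2.31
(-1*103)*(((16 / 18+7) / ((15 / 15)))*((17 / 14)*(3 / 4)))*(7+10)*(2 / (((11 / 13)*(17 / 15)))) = -8080865 / 308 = -26236.57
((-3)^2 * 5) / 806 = 0.06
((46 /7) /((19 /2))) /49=92 /6517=0.01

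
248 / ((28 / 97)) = 6014 / 7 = 859.14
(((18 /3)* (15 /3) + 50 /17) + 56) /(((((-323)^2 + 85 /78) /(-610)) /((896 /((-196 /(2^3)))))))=2630983680 /138341699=19.02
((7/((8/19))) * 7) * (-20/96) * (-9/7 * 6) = 5985/32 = 187.03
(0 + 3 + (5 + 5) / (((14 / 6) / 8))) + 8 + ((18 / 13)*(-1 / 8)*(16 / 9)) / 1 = 4093 / 91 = 44.98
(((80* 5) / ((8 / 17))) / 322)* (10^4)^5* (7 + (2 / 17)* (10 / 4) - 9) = -72500000000000000000000 / 161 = -450310559006211180124.22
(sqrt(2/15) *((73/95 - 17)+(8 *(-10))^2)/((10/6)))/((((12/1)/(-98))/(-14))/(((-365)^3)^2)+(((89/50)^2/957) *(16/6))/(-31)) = -350216746764938484047520750 *sqrt(30)/390602392736894745593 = -4910917.49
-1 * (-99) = 99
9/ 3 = 3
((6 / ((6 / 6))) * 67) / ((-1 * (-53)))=402 / 53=7.58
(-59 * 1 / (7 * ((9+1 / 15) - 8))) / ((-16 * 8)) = 885 / 14336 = 0.06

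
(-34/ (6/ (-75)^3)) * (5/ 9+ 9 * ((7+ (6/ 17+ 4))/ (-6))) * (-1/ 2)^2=-78765625/ 8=-9845703.12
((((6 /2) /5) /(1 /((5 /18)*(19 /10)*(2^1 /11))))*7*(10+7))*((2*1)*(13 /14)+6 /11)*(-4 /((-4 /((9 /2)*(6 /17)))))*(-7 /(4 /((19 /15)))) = -280497 /4840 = -57.95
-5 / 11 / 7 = -5 / 77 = -0.06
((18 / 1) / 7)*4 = 72 / 7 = 10.29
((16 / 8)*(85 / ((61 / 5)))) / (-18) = -425 / 549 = -0.77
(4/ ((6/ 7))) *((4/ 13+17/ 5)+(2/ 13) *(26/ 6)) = 11942/ 585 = 20.41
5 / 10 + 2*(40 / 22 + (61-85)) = -965 / 22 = -43.86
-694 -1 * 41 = -735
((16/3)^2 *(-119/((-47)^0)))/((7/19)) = -82688/9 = -9187.56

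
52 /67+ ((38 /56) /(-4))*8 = -545 /938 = -0.58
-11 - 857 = -868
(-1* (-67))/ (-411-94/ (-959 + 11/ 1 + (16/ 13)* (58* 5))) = -257414/ 1578451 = -0.16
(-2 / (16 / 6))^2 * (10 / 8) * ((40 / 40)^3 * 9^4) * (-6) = -885735 / 32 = -27679.22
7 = 7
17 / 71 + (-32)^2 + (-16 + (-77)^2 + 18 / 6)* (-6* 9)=-22609223 / 71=-318439.76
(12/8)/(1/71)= 213/2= 106.50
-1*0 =0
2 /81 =0.02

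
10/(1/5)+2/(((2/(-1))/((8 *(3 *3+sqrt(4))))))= -38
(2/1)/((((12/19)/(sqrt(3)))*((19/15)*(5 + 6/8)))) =10*sqrt(3)/23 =0.75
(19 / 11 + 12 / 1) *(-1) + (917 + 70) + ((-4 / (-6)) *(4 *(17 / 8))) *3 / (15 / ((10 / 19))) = 610616 / 627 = 973.87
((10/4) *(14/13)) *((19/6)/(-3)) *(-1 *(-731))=-486115/234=-2077.41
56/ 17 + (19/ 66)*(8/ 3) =4.06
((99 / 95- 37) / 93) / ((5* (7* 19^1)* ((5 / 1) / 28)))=-13664 / 4196625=-0.00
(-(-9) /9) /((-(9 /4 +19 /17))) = -68 /229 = -0.30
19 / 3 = 6.33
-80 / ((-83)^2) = -0.01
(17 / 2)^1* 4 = 34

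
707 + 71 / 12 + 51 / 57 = 162749 / 228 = 713.81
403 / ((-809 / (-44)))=17732 / 809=21.92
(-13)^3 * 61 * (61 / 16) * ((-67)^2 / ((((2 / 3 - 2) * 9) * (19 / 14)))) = 256884187651 / 1824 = 140835629.19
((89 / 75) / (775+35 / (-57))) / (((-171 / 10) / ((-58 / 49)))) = 2581 / 24332175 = 0.00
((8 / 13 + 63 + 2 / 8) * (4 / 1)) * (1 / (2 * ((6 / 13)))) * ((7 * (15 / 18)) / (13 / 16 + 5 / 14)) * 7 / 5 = 1932.32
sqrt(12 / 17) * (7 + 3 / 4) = 31 * sqrt(51) / 34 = 6.51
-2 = -2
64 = 64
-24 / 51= -8 / 17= -0.47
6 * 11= 66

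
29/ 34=0.85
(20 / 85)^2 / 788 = 4 / 56933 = 0.00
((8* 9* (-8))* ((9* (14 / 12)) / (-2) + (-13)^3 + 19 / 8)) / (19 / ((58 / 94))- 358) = -12248904 / 3163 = -3872.56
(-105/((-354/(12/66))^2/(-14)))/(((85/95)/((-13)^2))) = 1573390/21481251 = 0.07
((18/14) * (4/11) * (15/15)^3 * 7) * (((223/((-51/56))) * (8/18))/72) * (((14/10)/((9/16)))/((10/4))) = -5594624/1136025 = -4.92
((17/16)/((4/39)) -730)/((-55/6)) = 12561/160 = 78.51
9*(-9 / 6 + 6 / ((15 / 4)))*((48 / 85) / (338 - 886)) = -54 / 58225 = -0.00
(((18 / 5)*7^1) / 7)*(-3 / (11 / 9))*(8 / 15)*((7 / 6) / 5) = -1512 / 1375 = -1.10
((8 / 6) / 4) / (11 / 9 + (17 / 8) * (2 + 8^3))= 12 / 39365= 0.00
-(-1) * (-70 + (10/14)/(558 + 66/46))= -70.00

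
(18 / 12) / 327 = 1 / 218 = 0.00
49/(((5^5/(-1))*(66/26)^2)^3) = -236513641/39412474639892578125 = -0.00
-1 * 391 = -391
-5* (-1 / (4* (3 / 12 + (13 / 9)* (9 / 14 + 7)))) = 63 / 569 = 0.11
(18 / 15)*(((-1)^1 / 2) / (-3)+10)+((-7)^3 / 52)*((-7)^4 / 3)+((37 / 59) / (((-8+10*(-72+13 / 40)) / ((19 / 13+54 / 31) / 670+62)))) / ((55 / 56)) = -5266.98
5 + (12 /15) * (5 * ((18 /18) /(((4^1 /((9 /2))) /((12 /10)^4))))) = 8957 /625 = 14.33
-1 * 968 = -968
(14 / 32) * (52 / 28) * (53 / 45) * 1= 689 / 720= 0.96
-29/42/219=-29/9198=-0.00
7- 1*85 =-78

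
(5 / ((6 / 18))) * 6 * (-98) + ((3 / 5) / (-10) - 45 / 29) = -12791337 / 1450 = -8821.61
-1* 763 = -763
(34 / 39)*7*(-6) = -476 / 13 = -36.62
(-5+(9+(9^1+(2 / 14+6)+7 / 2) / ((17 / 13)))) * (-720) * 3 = -4692600 / 119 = -39433.61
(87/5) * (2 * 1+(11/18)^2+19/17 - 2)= 238177/9180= 25.95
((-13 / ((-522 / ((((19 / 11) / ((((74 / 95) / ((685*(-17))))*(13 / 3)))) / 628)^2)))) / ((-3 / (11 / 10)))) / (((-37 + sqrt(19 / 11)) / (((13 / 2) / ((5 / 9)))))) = 10603387670415*sqrt(209) / 16578347127046144 + 10603387670415 / 40733039624192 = 0.27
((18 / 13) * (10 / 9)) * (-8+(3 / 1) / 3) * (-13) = 140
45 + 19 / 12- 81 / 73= 39835 / 876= 45.47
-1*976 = -976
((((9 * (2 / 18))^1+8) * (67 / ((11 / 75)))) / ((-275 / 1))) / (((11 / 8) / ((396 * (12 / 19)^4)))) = -10803290112 / 15768841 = -685.10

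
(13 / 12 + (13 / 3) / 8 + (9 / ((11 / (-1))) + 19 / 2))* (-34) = -15419 / 44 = -350.43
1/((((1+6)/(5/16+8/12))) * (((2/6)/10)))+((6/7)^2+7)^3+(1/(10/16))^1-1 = 2200169361/4705960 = 467.53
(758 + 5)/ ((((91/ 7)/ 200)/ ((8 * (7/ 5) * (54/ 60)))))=1538208/ 13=118323.69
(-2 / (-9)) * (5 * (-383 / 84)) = -1915 / 378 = -5.07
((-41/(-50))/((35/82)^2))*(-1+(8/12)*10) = 2343314/91875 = 25.51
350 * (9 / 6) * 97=50925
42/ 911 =0.05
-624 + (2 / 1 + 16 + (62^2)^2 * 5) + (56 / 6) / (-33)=7314226298 / 99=73881073.72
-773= -773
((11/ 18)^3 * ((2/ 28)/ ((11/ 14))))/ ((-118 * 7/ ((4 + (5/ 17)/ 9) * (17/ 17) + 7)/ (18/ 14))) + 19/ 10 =340303721/ 179140815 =1.90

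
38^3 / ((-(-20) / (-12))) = -164616 / 5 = -32923.20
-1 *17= -17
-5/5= -1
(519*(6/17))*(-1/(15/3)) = -3114/85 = -36.64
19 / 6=3.17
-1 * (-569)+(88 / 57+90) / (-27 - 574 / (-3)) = 5335041 / 9367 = 569.56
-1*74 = -74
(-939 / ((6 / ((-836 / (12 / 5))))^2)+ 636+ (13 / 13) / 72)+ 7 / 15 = -3417350851 / 1080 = -3164213.75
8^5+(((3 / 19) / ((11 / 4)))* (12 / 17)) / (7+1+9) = 1979220112 / 60401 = 32768.00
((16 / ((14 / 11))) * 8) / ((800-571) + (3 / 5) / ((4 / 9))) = 14080 / 32249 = 0.44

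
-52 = -52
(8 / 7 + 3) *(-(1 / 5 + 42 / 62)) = -3944 / 1085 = -3.64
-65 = -65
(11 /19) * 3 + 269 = 5144 /19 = 270.74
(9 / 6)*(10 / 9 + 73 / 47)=1127 / 282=4.00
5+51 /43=266 /43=6.19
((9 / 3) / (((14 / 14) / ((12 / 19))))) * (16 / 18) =32 / 19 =1.68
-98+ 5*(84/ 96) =-749/ 8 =-93.62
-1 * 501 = -501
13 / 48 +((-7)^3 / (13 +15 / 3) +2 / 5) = -18.38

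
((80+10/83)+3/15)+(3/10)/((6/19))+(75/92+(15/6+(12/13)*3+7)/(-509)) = 10365900017/126318530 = 82.06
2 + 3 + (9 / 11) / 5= 284 / 55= 5.16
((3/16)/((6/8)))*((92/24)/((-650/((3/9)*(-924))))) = 1771/3900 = 0.45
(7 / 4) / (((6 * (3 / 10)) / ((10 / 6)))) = 1.62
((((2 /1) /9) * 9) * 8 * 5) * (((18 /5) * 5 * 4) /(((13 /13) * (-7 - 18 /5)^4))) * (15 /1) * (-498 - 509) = -1026000000 /148877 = -6891.60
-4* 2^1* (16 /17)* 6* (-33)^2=-836352 /17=-49197.18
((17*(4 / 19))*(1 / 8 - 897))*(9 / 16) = -1097775 / 608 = -1805.55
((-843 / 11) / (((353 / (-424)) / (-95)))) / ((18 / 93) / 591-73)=69123178760 / 577025449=119.79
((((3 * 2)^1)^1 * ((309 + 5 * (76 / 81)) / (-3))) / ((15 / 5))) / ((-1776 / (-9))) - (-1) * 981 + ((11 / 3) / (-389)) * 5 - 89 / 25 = 227648269979 / 233166600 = 976.33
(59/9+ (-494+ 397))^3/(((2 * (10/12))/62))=-33439894928/1215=-27522547.27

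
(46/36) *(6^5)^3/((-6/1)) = -100131987456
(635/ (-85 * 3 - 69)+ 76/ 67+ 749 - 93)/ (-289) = -14222527/ 6273612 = -2.27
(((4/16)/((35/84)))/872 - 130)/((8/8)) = -130.00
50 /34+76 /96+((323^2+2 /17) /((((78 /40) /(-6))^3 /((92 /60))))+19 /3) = -4177163239121 /896376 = -4660056.98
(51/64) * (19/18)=323/384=0.84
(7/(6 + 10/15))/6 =7/40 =0.18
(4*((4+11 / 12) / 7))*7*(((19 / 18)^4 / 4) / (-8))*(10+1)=-84578329 / 10077696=-8.39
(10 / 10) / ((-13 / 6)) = -6 / 13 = -0.46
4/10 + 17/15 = 23/15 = 1.53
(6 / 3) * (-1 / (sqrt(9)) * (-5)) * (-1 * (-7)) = 70 / 3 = 23.33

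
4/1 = 4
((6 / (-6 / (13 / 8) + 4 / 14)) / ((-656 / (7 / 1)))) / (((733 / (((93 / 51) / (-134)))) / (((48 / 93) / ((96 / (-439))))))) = 279643 / 339565240640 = 0.00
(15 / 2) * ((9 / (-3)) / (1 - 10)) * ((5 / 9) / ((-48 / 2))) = -25 / 432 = -0.06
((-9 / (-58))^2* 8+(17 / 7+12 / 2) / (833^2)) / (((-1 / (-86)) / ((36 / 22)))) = 1218151765260 / 44934169973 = 27.11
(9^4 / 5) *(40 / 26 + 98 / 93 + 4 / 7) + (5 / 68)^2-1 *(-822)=324369550577 / 65221520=4973.35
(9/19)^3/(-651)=-243/1488403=-0.00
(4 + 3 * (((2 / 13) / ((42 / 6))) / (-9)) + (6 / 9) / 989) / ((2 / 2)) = 1078192 / 269997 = 3.99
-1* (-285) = 285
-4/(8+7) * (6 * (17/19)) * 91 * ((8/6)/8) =-6188/285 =-21.71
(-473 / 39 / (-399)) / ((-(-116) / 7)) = 473 / 257868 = 0.00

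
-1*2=-2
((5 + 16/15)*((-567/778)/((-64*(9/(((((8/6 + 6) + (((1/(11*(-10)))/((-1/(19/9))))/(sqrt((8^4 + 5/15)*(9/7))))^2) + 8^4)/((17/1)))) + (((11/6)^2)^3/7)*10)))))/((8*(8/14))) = 7006940648917386994341/25168408392017128548323200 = 0.00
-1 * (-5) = 5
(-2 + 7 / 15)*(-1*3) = 23 / 5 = 4.60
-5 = -5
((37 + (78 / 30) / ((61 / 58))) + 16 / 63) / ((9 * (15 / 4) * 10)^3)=6106696 / 5909513203125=0.00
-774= -774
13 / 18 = 0.72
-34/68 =-1/2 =-0.50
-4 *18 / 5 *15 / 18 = -12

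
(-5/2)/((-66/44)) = 5/3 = 1.67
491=491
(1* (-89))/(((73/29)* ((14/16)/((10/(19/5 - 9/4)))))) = -4129600/15841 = -260.69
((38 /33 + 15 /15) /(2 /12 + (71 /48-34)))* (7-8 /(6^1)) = -19312 /51249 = -0.38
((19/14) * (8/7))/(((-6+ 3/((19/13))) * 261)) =-1444/959175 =-0.00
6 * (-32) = -192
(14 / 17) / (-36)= -7 / 306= -0.02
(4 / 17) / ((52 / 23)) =23 / 221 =0.10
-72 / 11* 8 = -576 / 11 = -52.36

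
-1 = -1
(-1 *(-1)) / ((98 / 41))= 0.42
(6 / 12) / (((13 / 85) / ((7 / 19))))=595 / 494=1.20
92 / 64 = 23 / 16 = 1.44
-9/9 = -1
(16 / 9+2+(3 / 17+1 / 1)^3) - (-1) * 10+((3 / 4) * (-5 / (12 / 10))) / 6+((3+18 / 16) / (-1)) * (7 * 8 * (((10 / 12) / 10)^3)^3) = 125780598291011 / 8450000289792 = 14.89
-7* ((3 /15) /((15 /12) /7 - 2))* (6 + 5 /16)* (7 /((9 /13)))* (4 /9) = 450359 /20655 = 21.80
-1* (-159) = 159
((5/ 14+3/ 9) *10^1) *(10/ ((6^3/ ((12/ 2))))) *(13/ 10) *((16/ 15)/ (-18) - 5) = -257491/ 20412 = -12.61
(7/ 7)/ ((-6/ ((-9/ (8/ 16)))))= 3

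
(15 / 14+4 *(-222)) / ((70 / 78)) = -484263 / 490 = -988.29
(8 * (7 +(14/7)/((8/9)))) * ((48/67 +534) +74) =3018016/67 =45045.01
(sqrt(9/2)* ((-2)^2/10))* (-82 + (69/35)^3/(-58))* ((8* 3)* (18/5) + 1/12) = -1059811784701* sqrt(2)/248675000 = -6027.14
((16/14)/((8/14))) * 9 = 18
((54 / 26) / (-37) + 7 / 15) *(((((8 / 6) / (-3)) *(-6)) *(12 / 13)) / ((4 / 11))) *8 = 2085248 / 93795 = 22.23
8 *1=8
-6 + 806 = 800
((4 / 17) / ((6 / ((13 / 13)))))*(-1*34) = -4 / 3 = -1.33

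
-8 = -8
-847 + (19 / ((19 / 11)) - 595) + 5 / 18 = -25753 / 18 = -1430.72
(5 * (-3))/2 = -15/2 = -7.50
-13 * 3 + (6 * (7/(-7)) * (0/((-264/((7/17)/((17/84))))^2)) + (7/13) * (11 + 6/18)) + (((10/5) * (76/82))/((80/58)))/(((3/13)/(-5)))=-198325/3198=-62.02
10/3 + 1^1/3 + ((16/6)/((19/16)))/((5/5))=337/57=5.91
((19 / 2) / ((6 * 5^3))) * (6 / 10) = 0.01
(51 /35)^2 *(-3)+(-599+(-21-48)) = -826103 /1225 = -674.37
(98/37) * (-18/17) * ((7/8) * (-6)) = 9261/629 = 14.72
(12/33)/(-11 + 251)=1/660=0.00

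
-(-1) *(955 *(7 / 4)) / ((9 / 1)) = 6685 / 36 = 185.69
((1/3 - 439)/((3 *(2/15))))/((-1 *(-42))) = -235/9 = -26.11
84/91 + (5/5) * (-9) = -105/13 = -8.08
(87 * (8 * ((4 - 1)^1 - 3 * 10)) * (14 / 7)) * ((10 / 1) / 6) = -62640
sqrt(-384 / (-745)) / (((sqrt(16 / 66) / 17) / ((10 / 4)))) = 102 * sqrt(8195) / 149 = 61.97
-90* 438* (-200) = 7884000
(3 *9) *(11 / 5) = 297 / 5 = 59.40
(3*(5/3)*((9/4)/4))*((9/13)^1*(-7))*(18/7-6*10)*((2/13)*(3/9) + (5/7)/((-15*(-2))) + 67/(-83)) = -900312165/1571024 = -573.07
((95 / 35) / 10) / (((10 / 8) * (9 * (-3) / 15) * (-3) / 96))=3.86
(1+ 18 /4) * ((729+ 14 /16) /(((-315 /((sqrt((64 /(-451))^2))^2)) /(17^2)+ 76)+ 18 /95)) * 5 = 205196473600 /225560377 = 909.72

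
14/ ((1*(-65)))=-14/ 65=-0.22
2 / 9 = 0.22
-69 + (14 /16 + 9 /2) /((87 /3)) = -15965 /232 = -68.81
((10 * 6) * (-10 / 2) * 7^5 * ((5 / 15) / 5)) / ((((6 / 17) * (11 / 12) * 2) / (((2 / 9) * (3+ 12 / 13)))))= -194288920 / 429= -452887.93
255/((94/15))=3825/94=40.69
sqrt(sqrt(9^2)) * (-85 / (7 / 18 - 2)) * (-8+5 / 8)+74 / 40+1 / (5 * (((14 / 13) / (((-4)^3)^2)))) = -82164 / 203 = -404.75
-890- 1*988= -1878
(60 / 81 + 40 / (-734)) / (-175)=-272 / 69363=-0.00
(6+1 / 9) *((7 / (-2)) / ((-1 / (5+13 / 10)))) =539 / 4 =134.75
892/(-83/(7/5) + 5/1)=-1561/95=-16.43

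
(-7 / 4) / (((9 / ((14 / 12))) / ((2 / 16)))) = -0.03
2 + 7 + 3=12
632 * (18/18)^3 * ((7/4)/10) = 553/5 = 110.60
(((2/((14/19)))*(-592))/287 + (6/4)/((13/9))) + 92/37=-4008057/1932658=-2.07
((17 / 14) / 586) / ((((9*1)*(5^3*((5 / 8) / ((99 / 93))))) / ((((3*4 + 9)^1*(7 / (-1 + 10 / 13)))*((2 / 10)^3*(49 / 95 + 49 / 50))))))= -24181157 / 1011193359375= -0.00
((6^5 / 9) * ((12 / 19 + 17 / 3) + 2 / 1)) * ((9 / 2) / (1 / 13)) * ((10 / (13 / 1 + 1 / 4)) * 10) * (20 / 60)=1062547200 / 1007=1055161.07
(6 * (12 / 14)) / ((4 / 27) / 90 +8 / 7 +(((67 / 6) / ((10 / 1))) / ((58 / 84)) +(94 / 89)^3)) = 1788449955480 / 1370126953789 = 1.31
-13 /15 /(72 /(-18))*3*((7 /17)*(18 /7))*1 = 117 /170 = 0.69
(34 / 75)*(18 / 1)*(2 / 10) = 204 / 125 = 1.63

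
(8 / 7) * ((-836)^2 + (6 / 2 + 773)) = 799625.14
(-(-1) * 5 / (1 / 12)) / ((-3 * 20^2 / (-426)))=213 / 10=21.30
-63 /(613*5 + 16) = -21 /1027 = -0.02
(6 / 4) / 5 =3 / 10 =0.30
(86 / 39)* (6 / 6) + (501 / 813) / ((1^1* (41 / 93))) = 1561255 / 433329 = 3.60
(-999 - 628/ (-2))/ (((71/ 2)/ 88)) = -120560/ 71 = -1698.03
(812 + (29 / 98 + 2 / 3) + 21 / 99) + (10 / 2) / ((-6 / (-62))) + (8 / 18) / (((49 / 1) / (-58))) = 1197941 / 1386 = 864.32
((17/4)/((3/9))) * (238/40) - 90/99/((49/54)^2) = 74.76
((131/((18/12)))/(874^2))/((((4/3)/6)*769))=393/587420644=0.00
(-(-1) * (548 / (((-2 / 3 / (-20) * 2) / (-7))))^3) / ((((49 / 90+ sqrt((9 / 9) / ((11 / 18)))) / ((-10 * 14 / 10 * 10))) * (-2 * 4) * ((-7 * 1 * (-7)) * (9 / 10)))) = 3667248220482000000 / 119389-1837026010260000000 * sqrt(22) / 119389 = -41454133372815.43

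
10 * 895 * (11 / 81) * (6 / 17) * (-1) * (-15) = 984500 / 153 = 6434.64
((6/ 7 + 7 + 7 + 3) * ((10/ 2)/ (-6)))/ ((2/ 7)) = -625/ 12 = -52.08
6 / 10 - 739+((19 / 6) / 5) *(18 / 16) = -11803 / 16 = -737.69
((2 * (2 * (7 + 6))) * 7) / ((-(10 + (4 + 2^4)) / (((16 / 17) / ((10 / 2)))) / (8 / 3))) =-23296 / 3825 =-6.09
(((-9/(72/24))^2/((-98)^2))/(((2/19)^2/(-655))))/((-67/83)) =176631885/2573872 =68.62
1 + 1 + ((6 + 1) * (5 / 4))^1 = 43 / 4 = 10.75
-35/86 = -0.41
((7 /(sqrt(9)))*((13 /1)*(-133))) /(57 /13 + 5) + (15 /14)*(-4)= -1112353 /2562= -434.17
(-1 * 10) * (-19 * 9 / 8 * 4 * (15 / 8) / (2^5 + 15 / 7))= 89775 / 1912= 46.95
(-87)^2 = 7569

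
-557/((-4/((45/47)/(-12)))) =-8355/752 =-11.11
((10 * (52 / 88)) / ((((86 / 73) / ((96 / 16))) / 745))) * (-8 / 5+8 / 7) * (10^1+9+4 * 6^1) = -33936240 / 77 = -440730.39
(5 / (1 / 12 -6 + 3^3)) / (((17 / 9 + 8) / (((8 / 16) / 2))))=135 / 22517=0.01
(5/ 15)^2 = 1/ 9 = 0.11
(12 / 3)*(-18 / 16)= -9 / 2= -4.50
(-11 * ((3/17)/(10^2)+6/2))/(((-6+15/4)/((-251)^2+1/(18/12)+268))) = 394612911/425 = 928500.97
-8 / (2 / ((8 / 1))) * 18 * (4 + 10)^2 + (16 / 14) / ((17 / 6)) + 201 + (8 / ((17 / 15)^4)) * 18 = -65835527841 / 584647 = -112607.31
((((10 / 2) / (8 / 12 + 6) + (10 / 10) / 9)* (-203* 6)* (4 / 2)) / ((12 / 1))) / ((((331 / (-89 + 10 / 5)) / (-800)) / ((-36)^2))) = -15767740800 / 331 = -47636679.15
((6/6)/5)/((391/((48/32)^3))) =27/15640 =0.00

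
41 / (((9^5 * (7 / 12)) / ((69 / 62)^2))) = 21689 / 14711949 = 0.00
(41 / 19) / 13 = 41 / 247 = 0.17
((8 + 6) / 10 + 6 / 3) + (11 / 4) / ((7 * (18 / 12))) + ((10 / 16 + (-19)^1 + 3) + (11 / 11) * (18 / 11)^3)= -7.33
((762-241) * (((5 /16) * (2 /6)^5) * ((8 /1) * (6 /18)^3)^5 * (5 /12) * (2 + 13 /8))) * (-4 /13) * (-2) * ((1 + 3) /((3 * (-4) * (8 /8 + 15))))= -12087200 /407953774917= -0.00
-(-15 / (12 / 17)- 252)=1093 / 4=273.25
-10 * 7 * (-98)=6860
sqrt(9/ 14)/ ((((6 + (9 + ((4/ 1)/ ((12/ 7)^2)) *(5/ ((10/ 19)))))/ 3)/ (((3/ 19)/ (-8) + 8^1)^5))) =212710546411520733 *sqrt(14)/ 285540725743616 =2787.31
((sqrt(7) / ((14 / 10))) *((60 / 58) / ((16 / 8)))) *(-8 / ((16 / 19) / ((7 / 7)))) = -1425 *sqrt(7) / 406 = -9.29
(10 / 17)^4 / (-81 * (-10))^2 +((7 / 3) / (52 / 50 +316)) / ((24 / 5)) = 17760766225 / 11582132355216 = 0.00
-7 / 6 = -1.17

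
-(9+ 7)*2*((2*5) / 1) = -320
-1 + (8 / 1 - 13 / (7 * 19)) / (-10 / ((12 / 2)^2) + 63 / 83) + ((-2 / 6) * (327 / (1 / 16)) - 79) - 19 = -174670367 / 95627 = -1826.58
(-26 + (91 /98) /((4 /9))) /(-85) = 1339 /4760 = 0.28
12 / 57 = 4 / 19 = 0.21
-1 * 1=-1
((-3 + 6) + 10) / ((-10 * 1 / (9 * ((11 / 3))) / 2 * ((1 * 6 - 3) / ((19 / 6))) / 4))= -5434 / 15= -362.27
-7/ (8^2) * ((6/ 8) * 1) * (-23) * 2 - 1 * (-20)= 3043/ 128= 23.77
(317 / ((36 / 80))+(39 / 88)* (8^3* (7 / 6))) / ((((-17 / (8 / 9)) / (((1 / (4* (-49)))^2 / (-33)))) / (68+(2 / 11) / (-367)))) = 774678508 / 284998486311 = 0.00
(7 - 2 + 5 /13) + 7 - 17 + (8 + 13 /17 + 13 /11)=12960 /2431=5.33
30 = 30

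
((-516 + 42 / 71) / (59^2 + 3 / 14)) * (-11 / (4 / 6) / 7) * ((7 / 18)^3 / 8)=7670509 / 2989722528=0.00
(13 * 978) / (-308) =-6357 / 154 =-41.28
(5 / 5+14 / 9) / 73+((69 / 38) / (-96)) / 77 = 2138425 / 61516224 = 0.03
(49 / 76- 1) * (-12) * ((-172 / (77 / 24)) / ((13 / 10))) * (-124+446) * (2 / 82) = -153809280 / 111397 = -1380.73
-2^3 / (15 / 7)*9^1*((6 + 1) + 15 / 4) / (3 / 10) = -1204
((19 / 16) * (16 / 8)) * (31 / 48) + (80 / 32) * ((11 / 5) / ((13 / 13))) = 7.03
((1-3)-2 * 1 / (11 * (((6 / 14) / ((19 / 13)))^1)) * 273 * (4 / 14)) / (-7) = 554 / 77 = 7.19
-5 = -5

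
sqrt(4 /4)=1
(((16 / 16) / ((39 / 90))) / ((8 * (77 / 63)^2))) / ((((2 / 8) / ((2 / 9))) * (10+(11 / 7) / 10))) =2100 / 124267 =0.02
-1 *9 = -9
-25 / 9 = -2.78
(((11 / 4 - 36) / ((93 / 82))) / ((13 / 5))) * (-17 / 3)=463505 / 7254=63.90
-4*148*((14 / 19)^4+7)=-4318.51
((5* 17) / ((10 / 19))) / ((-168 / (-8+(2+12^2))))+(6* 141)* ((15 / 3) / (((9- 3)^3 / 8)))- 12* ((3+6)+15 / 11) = -185461 / 1848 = -100.36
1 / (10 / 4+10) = 2 / 25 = 0.08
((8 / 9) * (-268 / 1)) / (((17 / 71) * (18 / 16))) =-1217792 / 1377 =-884.38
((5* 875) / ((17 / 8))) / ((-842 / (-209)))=3657500 / 7157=511.04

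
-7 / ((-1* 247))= 7 / 247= 0.03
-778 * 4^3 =-49792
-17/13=-1.31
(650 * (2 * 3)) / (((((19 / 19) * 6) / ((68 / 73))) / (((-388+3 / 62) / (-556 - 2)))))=265785650 / 631377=420.96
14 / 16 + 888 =7111 / 8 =888.88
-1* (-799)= 799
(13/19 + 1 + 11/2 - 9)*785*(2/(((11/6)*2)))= -162495/209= -777.49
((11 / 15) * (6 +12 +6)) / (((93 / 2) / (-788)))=-138688 / 465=-298.25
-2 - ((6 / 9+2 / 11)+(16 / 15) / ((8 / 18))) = -866 / 165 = -5.25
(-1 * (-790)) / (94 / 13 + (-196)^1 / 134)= 344045 / 2512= 136.96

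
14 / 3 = 4.67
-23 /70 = -0.33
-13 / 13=-1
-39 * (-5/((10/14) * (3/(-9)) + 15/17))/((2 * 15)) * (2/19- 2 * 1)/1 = -41769/2185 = -19.12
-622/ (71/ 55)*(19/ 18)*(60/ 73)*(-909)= 1969469700/ 5183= 379986.44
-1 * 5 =-5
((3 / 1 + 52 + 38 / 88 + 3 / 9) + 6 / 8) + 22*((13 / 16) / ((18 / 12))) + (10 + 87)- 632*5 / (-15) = 49645 / 132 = 376.10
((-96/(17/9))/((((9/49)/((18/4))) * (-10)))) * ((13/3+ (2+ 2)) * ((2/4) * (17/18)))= 490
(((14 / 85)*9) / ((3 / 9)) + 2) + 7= 1143 / 85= 13.45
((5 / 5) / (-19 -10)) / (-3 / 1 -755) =1 / 21982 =0.00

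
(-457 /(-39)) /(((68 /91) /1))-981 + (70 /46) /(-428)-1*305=-318878815 /251022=-1270.32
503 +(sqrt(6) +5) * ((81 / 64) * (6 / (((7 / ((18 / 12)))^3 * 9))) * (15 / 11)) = 10935 * sqrt(6) / 965888 +485896339 / 965888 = 503.08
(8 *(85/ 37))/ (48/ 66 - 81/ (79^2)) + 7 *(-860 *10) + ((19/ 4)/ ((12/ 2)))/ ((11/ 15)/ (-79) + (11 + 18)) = -30005685481532495/ 498646661008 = -60174.24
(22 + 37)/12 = 59/12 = 4.92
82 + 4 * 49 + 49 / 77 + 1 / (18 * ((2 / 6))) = 18401 / 66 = 278.80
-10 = -10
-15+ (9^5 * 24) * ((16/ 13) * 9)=204073149/ 13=15697934.54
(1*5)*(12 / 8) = 15 / 2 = 7.50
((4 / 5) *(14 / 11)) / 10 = 28 / 275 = 0.10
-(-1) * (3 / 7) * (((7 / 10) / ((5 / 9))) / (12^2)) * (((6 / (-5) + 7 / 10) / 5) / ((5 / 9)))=-27 / 40000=-0.00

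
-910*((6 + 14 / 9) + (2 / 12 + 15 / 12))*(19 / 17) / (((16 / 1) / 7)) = -1149785 / 288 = -3992.31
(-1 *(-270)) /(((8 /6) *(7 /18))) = 3645 /7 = 520.71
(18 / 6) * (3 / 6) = 3 / 2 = 1.50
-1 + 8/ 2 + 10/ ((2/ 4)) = 23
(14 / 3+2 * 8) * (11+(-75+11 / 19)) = -74710 / 57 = -1310.70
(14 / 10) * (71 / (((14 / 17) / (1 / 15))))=1207 / 150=8.05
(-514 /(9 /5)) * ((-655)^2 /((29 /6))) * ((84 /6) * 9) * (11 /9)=-339599029000 /87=-3903437114.94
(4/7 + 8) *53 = 3180/7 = 454.29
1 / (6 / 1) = 1 / 6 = 0.17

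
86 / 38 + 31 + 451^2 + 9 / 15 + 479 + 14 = 19373147 / 95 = 203927.86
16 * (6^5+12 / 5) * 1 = 622272 / 5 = 124454.40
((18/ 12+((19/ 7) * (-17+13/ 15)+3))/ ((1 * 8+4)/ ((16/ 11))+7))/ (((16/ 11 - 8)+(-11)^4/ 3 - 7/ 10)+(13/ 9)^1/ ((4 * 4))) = -8713056/ 16480308817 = -0.00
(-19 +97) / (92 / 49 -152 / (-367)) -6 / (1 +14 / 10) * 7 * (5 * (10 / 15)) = -1502039 / 61818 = -24.30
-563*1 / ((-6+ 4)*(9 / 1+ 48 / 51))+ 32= 20387 / 338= 60.32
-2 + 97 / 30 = 37 / 30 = 1.23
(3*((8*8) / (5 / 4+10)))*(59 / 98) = 7552 / 735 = 10.27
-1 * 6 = -6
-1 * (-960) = 960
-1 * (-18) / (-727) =-18 / 727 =-0.02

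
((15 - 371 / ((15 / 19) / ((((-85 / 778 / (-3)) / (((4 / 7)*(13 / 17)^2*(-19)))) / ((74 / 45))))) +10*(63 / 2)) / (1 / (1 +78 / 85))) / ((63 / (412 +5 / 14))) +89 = 2481022382790739 / 583546567968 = 4251.63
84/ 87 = 28/ 29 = 0.97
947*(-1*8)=-7576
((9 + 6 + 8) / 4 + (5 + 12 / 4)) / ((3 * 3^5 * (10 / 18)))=11 / 324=0.03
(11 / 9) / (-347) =-11 / 3123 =-0.00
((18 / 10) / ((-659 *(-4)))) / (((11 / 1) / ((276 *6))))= 3726 / 36245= 0.10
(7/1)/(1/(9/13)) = 63/13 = 4.85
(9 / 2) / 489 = 3 / 326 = 0.01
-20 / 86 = -10 / 43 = -0.23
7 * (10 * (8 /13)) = 560 /13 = 43.08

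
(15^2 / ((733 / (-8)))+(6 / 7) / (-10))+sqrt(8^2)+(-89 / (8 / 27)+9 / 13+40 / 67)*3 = -159421486297 / 178764040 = -891.80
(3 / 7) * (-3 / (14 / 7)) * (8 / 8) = -9 / 14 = -0.64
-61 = -61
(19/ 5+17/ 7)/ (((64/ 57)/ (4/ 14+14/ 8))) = 354141/ 31360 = 11.29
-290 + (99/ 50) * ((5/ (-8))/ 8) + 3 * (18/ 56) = -289.19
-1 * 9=-9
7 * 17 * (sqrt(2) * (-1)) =-119 * sqrt(2) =-168.29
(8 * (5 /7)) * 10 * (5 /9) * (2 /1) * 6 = 8000 /21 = 380.95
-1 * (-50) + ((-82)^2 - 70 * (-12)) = 7614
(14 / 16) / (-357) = -1 / 408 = -0.00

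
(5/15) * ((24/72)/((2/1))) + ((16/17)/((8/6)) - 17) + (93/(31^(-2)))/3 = 9111077/306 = 29774.76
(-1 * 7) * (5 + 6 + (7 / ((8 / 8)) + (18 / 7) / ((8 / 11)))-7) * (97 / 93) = -39479 / 372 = -106.13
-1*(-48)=48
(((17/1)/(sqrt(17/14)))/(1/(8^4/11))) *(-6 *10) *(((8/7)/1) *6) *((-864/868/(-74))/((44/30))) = -9555148800 *sqrt(238)/6800563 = -21676.10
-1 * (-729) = 729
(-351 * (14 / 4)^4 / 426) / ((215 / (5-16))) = 3090087 / 488480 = 6.33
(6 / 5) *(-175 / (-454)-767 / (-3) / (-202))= -121084 / 114635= -1.06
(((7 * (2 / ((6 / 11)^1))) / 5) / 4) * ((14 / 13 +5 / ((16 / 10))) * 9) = 100947 / 2080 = 48.53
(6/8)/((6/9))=9/8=1.12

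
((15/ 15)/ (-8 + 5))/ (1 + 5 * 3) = -1/ 48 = -0.02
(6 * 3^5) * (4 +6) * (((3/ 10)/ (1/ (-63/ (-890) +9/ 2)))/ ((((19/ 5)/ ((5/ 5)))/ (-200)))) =-1779343200/ 1691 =-1052243.17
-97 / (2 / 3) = -291 / 2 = -145.50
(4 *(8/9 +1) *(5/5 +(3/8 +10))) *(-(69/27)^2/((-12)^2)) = -818363/209952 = -3.90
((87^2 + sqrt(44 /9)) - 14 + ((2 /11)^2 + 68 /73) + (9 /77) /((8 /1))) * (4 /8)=sqrt(11) /3 + 3737549987 /989296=3779.10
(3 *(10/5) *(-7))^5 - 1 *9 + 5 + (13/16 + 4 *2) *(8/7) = -1829677163/14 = -130691225.93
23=23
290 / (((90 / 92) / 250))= 667000 / 9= 74111.11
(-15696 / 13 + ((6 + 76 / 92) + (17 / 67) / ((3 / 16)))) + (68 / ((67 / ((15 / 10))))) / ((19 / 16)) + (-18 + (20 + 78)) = -1276535357 / 1141881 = -1117.92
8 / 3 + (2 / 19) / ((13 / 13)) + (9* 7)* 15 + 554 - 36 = 83549 / 57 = 1465.77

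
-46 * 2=-92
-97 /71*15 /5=-291 /71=-4.10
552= 552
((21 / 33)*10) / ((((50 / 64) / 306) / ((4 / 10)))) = 274176 / 275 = 997.00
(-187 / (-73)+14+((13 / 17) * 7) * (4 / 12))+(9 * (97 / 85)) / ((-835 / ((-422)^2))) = -1986010874 / 914325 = -2172.11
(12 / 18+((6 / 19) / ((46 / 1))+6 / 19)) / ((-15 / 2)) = -2594 / 19665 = -0.13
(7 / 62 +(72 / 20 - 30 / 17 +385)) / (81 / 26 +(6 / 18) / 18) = 715765167 / 5797000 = 123.47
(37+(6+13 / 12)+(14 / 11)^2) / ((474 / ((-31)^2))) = 63772921 / 688248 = 92.66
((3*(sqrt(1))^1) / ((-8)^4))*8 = 3 / 512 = 0.01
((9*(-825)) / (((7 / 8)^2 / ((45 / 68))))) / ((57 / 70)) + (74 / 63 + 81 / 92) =-2107301821 / 267444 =-7879.41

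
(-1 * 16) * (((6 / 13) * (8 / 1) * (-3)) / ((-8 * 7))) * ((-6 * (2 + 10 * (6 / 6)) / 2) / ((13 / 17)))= 176256 / 1183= 148.99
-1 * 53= -53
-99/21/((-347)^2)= -33/842863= -0.00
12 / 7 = 1.71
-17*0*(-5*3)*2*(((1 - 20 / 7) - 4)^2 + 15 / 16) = 0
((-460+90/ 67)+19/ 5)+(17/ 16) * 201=-1293337/ 5360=-241.29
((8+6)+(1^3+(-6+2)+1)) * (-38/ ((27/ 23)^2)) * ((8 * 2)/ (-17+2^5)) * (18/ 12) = -643264/ 1215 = -529.44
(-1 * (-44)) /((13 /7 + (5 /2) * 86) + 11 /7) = 28 /139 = 0.20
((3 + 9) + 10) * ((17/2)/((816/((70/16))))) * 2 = 385/192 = 2.01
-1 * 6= -6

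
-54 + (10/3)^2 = -386/9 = -42.89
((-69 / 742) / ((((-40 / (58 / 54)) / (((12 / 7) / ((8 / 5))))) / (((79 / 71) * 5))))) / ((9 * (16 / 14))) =263465 / 182068992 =0.00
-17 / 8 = -2.12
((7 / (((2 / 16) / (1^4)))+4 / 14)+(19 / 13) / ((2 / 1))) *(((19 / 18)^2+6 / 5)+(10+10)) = 41679797 / 32760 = 1272.28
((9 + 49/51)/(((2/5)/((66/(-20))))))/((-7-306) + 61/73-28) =101981/422144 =0.24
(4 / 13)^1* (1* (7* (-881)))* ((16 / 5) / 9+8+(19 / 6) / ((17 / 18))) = -16996252 / 765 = -22217.32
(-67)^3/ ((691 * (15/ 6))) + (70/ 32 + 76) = -5302211/ 55280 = -95.92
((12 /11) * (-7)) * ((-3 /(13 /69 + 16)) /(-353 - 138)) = -17388 /6032917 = -0.00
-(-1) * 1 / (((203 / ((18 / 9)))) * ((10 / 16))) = 16 / 1015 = 0.02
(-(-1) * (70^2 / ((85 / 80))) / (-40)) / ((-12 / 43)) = 21070 / 51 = 413.14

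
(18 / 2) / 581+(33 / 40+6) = 6.84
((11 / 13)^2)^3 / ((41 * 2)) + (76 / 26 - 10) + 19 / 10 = -5118114972 / 989495845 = -5.17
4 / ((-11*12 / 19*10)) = -19 / 330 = -0.06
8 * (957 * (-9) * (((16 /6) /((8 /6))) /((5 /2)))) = -55123.20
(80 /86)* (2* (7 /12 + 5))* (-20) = -207.75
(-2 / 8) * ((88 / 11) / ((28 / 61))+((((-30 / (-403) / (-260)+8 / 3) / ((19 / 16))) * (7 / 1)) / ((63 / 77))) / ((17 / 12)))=-1651836713 / 213216822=-7.75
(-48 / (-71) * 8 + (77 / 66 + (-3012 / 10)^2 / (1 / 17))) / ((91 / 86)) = 1457530.89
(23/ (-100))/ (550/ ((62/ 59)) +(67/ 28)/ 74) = -369334/ 840506925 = -0.00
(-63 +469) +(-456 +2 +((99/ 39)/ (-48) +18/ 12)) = -9683/ 208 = -46.55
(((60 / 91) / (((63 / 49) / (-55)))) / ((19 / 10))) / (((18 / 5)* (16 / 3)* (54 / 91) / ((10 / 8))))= -240625 / 147744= -1.63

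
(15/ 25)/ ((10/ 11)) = 0.66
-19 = -19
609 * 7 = 4263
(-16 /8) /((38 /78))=-78 /19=-4.11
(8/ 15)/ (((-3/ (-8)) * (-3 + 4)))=1.42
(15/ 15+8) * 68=612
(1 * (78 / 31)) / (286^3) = 3 / 27892436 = 0.00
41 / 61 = 0.67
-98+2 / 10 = -489 / 5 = -97.80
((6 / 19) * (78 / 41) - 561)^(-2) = 606841 / 190576775601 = 0.00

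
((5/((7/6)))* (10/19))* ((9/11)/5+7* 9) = 208440/1463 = 142.47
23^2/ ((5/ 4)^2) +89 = 10689/ 25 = 427.56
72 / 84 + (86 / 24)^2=13807 / 1008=13.70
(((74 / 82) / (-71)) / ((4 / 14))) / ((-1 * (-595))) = -37 / 494870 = -0.00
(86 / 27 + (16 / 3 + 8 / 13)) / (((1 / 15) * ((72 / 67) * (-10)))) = -107401 / 8424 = -12.75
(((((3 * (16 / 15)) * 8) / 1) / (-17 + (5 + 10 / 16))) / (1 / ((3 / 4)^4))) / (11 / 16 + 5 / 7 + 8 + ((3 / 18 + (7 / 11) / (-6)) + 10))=-171072 / 4675645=-0.04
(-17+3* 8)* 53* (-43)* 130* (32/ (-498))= 33182240/ 249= 133262.01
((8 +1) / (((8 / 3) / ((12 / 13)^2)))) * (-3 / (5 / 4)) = -5832 / 845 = -6.90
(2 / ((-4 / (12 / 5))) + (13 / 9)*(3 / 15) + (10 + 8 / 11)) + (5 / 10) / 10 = 3907 / 396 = 9.87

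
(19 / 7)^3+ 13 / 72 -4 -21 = -119093 / 24696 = -4.82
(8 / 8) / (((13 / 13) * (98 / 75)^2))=5625 / 9604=0.59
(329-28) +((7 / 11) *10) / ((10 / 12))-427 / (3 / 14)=-55573 / 33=-1684.03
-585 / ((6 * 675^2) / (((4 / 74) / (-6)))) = 13 / 6743250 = 0.00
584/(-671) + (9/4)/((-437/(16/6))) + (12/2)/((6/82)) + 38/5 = 88.72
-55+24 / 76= -1039 / 19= -54.68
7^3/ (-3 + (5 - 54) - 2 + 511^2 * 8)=343/ 2088914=0.00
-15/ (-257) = 15/ 257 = 0.06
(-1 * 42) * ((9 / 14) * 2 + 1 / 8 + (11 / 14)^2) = -2385 / 28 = -85.18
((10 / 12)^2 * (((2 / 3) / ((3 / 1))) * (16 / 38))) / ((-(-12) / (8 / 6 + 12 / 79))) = 8800 / 1094229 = 0.01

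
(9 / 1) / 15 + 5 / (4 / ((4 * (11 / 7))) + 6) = 494 / 365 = 1.35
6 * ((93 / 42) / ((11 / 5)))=465 / 77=6.04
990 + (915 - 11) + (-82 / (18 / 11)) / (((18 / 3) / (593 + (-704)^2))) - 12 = -74562877 / 18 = -4142382.06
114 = 114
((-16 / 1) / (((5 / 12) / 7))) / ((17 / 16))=-21504 / 85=-252.99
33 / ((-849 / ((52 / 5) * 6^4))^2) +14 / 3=49986529454 / 6006675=8321.83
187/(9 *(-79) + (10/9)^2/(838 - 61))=-0.26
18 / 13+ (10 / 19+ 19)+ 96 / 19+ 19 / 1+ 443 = 120527 / 247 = 487.96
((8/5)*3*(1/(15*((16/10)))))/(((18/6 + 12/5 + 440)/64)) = 64/2227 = 0.03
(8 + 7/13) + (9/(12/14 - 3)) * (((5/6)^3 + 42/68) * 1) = 279557/79560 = 3.51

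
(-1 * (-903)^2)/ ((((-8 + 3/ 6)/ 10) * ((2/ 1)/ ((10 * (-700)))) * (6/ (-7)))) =4439449000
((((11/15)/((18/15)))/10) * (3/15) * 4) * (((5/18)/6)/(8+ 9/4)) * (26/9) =286/448335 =0.00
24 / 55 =0.44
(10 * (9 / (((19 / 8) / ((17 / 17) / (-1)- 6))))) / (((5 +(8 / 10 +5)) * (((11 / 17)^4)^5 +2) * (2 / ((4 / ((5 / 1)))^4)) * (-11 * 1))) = 29132410722849799840574675968 / 127424199954571966455434417025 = 0.23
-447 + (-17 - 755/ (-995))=-92185/ 199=-463.24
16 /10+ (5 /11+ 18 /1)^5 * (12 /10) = 2068386575866 /805255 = 2568610.66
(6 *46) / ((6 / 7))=322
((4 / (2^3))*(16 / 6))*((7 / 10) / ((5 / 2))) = 28 / 75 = 0.37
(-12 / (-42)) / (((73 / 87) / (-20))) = -3480 / 511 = -6.81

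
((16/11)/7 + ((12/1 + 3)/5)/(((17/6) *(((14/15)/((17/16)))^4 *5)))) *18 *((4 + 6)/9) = 39009804595/3461742592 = 11.27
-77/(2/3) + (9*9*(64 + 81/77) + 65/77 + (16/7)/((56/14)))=793889/154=5155.12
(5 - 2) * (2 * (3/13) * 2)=36/13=2.77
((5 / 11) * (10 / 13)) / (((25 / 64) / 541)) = 69248 / 143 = 484.25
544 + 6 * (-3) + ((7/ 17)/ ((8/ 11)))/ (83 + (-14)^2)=526.00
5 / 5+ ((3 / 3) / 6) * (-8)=-1 / 3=-0.33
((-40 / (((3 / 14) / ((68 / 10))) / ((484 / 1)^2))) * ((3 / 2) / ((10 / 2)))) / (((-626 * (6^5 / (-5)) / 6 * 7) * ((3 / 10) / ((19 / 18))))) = -189161720 / 684531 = -276.34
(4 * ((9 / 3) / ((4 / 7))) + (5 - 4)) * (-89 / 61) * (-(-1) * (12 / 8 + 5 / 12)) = -22517 / 366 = -61.52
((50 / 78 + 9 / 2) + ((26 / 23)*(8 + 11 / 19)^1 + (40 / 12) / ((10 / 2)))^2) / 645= 5030213051 / 28822951170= 0.17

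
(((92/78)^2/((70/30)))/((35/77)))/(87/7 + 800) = 2116/1310595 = 0.00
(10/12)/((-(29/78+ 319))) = -65/24911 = -0.00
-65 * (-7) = 455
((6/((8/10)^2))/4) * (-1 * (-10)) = 375/16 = 23.44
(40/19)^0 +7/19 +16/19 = 42/19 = 2.21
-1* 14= -14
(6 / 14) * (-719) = -2157 / 7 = -308.14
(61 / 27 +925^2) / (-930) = -11550968 / 12555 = -920.03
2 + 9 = 11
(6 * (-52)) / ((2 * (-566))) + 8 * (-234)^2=123967662 / 283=438048.28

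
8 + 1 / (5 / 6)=46 / 5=9.20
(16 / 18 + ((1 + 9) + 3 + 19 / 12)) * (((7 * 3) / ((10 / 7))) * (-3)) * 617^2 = -10390144877 / 40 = -259753621.92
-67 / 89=-0.75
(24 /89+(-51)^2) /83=31.34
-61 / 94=-0.65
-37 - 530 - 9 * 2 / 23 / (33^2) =-1577963 / 2783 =-567.00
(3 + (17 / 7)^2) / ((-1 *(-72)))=0.12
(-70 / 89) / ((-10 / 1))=7 / 89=0.08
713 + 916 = 1629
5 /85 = 1 /17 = 0.06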